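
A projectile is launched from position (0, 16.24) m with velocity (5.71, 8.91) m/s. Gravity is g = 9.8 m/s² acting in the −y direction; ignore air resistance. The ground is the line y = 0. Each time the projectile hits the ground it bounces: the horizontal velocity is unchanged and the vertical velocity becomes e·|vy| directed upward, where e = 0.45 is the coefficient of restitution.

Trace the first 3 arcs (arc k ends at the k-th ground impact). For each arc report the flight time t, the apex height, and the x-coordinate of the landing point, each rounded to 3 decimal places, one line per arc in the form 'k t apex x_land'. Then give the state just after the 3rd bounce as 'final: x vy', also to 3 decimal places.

1 2.944 20.290 16.811
2 1.831 4.109 27.268
3 0.824 0.832 31.974
final: 31.974 1.817

Arc 1: start y=16.240, vy=8.910 → t=2.944, apex=20.290, x_land=16.811, impact vy=-19.942
  bounce: vy ← 0.45·19.942 = 8.974
Arc 2: start y=0.000, vy=8.974 → t=1.831, apex=4.109, x_land=27.268, impact vy=-8.974
  bounce: vy ← 0.45·8.974 = 4.038
Arc 3: start y=0.000, vy=4.038 → t=0.824, apex=0.832, x_land=31.974, impact vy=-4.038
  bounce: vy ← 0.45·4.038 = 1.817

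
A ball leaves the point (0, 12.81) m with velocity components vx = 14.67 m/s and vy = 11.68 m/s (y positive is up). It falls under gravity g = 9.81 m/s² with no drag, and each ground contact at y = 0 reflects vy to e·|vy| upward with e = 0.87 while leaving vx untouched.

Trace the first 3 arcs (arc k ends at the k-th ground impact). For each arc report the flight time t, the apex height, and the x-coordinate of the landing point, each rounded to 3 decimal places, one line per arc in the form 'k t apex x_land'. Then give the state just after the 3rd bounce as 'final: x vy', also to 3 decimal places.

1 3.198 19.763 46.913
2 3.493 14.959 98.151
3 3.039 11.322 142.728
final: 142.728 12.967

Arc 1: start y=12.810, vy=11.680 → t=3.198, apex=19.763, x_land=46.913, impact vy=-19.691
  bounce: vy ← 0.87·19.691 = 17.132
Arc 2: start y=0.000, vy=17.132 → t=3.493, apex=14.959, x_land=98.151, impact vy=-17.132
  bounce: vy ← 0.87·17.132 = 14.904
Arc 3: start y=0.000, vy=14.904 → t=3.039, apex=11.322, x_land=142.728, impact vy=-14.904
  bounce: vy ← 0.87·14.904 = 12.967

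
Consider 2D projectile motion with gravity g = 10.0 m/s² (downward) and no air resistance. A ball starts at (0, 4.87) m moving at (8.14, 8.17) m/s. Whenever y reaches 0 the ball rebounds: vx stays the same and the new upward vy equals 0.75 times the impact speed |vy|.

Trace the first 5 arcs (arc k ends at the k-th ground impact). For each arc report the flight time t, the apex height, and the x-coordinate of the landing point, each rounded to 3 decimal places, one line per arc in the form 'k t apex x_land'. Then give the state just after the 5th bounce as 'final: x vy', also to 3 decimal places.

Arc 1: start y=4.870, vy=8.170 → t=2.098, apex=8.207, x_land=17.079, impact vy=-12.812
  bounce: vy ← 0.75·12.812 = 9.609
Arc 2: start y=0.000, vy=9.609 → t=1.922, apex=4.617, x_land=32.723, impact vy=-9.609
  bounce: vy ← 0.75·9.609 = 7.207
Arc 3: start y=0.000, vy=7.207 → t=1.441, apex=2.597, x_land=44.456, impact vy=-7.207
  bounce: vy ← 0.75·7.207 = 5.405
Arc 4: start y=0.000, vy=5.405 → t=1.081, apex=1.461, x_land=53.255, impact vy=-5.405
  bounce: vy ← 0.75·5.405 = 4.054
Arc 5: start y=0.000, vy=4.054 → t=0.811, apex=0.822, x_land=59.855, impact vy=-4.054
  bounce: vy ← 0.75·4.054 = 3.040

1 2.098 8.207 17.079
2 1.922 4.617 32.723
3 1.441 2.597 44.456
4 1.081 1.461 53.255
5 0.811 0.822 59.855
final: 59.855 3.040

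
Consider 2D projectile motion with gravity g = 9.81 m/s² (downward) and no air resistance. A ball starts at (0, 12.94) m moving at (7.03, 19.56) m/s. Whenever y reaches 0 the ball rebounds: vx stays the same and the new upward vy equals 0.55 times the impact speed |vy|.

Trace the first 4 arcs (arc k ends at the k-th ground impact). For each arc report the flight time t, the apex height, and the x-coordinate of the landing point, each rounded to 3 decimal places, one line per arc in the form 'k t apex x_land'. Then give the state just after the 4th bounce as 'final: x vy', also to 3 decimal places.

Arc 1: start y=12.940, vy=19.560 → t=4.566, apex=32.440, x_land=32.096, impact vy=-25.228
  bounce: vy ← 0.55·25.228 = 13.876
Arc 2: start y=0.000, vy=13.876 → t=2.829, apex=9.813, x_land=51.983, impact vy=-13.876
  bounce: vy ← 0.55·13.876 = 7.632
Arc 3: start y=0.000, vy=7.632 → t=1.556, apex=2.968, x_land=62.921, impact vy=-7.632
  bounce: vy ← 0.55·7.632 = 4.197
Arc 4: start y=0.000, vy=4.197 → t=0.856, apex=0.898, x_land=68.937, impact vy=-4.197
  bounce: vy ← 0.55·4.197 = 2.309

1 4.566 32.440 32.096
2 2.829 9.813 51.983
3 1.556 2.968 62.921
4 0.856 0.898 68.937
final: 68.937 2.309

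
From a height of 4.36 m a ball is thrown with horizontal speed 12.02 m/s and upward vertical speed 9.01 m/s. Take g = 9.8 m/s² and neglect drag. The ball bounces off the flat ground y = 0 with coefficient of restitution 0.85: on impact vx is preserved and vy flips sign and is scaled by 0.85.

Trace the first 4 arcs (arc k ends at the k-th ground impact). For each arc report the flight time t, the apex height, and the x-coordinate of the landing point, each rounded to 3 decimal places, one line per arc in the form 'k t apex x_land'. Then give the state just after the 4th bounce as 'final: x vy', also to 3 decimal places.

1 2.237 8.502 26.884
2 2.239 6.143 53.800
3 1.903 4.438 76.679
4 1.618 3.206 96.126
final: 96.126 6.738

Arc 1: start y=4.360, vy=9.010 → t=2.237, apex=8.502, x_land=26.884, impact vy=-12.909
  bounce: vy ← 0.85·12.909 = 10.972
Arc 2: start y=0.000, vy=10.972 → t=2.239, apex=6.143, x_land=53.800, impact vy=-10.972
  bounce: vy ← 0.85·10.972 = 9.327
Arc 3: start y=0.000, vy=9.327 → t=1.903, apex=4.438, x_land=76.679, impact vy=-9.327
  bounce: vy ← 0.85·9.327 = 7.928
Arc 4: start y=0.000, vy=7.928 → t=1.618, apex=3.206, x_land=96.126, impact vy=-7.928
  bounce: vy ← 0.85·7.928 = 6.738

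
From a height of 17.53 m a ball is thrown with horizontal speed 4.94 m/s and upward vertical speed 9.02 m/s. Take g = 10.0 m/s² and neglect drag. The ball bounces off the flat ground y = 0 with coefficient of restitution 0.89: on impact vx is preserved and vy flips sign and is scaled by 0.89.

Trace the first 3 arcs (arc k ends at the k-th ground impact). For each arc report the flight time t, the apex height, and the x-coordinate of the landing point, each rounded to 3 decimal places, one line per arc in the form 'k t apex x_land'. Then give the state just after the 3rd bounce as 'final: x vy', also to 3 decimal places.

Arc 1: start y=17.530, vy=9.020 → t=2.980, apex=21.598, x_land=14.723, impact vy=-20.784
  bounce: vy ← 0.89·20.784 = 18.497
Arc 2: start y=0.000, vy=18.497 → t=3.699, apex=17.108, x_land=32.998, impact vy=-18.497
  bounce: vy ← 0.89·18.497 = 16.463
Arc 3: start y=0.000, vy=16.463 → t=3.293, apex=13.551, x_land=49.264, impact vy=-16.463
  bounce: vy ← 0.89·16.463 = 14.652

1 2.980 21.598 14.723
2 3.699 17.108 32.998
3 3.293 13.551 49.264
final: 49.264 14.652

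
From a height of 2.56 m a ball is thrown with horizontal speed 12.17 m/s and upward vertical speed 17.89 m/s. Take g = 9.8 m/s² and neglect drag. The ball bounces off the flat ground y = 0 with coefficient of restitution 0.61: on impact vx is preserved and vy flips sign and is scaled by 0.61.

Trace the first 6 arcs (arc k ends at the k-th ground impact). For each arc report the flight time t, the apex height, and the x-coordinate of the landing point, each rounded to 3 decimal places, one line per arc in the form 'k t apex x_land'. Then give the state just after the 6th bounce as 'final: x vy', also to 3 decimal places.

Arc 1: start y=2.560, vy=17.890 → t=3.789, apex=18.889, x_land=46.111, impact vy=-19.241
  bounce: vy ← 0.61·19.241 = 11.737
Arc 2: start y=0.000, vy=11.737 → t=2.395, apex=7.029, x_land=75.262, impact vy=-11.737
  bounce: vy ← 0.61·11.737 = 7.160
Arc 3: start y=0.000, vy=7.160 → t=1.461, apex=2.615, x_land=93.045, impact vy=-7.160
  bounce: vy ← 0.61·7.160 = 4.367
Arc 4: start y=0.000, vy=4.367 → t=0.891, apex=0.973, x_land=103.892, impact vy=-4.367
  bounce: vy ← 0.61·4.367 = 2.664
Arc 5: start y=0.000, vy=2.664 → t=0.544, apex=0.362, x_land=110.509, impact vy=-2.664
  bounce: vy ← 0.61·2.664 = 1.625
Arc 6: start y=0.000, vy=1.625 → t=0.332, apex=0.135, x_land=114.545, impact vy=-1.625
  bounce: vy ← 0.61·1.625 = 0.991

1 3.789 18.889 46.111
2 2.395 7.029 75.262
3 1.461 2.615 93.045
4 0.891 0.973 103.892
5 0.544 0.362 110.509
6 0.332 0.135 114.545
final: 114.545 0.991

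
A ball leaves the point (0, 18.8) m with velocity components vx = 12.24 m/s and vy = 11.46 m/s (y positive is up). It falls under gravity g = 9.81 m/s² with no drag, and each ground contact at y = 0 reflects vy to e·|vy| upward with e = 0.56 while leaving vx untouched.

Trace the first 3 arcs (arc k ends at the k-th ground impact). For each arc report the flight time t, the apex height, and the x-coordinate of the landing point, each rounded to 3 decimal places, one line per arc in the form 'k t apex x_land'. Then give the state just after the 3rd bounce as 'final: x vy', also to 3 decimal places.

1 3.448 25.494 42.204
2 2.553 7.995 73.457
3 1.430 2.507 90.959
final: 90.959 3.928

Arc 1: start y=18.800, vy=11.460 → t=3.448, apex=25.494, x_land=42.204, impact vy=-22.365
  bounce: vy ← 0.56·22.365 = 12.524
Arc 2: start y=0.000, vy=12.524 → t=2.553, apex=7.995, x_land=73.457, impact vy=-12.524
  bounce: vy ← 0.56·12.524 = 7.014
Arc 3: start y=0.000, vy=7.014 → t=1.430, apex=2.507, x_land=90.959, impact vy=-7.014
  bounce: vy ← 0.56·7.014 = 3.928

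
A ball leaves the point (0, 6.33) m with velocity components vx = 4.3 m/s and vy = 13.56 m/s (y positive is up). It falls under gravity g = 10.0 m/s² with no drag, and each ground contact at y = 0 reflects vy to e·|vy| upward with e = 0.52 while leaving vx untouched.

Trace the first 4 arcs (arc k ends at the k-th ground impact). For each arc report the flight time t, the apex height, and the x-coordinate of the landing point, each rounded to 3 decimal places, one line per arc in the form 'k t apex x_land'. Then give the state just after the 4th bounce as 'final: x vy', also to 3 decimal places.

Arc 1: start y=6.330, vy=13.560 → t=3.118, apex=15.524, x_land=13.408, impact vy=-17.620
  bounce: vy ← 0.52·17.620 = 9.163
Arc 2: start y=0.000, vy=9.163 → t=1.833, apex=4.198, x_land=21.287, impact vy=-9.163
  bounce: vy ← 0.52·9.163 = 4.765
Arc 3: start y=0.000, vy=4.765 → t=0.953, apex=1.135, x_land=25.385, impact vy=-4.765
  bounce: vy ← 0.52·4.765 = 2.478
Arc 4: start y=0.000, vy=2.478 → t=0.496, apex=0.307, x_land=27.515, impact vy=-2.478
  bounce: vy ← 0.52·2.478 = 1.288

1 3.118 15.524 13.408
2 1.833 4.198 21.287
3 0.953 1.135 25.385
4 0.496 0.307 27.515
final: 27.515 1.288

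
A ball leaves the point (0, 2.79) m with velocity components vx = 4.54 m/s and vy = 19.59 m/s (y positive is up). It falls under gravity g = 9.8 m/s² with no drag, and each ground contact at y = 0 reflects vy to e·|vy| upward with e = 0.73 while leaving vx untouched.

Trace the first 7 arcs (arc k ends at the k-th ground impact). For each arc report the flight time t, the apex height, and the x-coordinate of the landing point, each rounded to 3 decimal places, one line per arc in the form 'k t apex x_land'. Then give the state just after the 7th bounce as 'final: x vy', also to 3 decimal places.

Arc 1: start y=2.790, vy=19.590 → t=4.136, apex=22.370, x_land=18.776, impact vy=-20.939
  bounce: vy ← 0.73·20.939 = 15.286
Arc 2: start y=0.000, vy=15.286 → t=3.120, apex=11.921, x_land=32.938, impact vy=-15.286
  bounce: vy ← 0.73·15.286 = 11.159
Arc 3: start y=0.000, vy=11.159 → t=2.277, apex=6.353, x_land=43.277, impact vy=-11.159
  bounce: vy ← 0.73·11.159 = 8.146
Arc 4: start y=0.000, vy=8.146 → t=1.662, apex=3.385, x_land=50.824, impact vy=-8.146
  bounce: vy ← 0.73·8.146 = 5.946
Arc 5: start y=0.000, vy=5.946 → t=1.214, apex=1.804, x_land=56.334, impact vy=-5.946
  bounce: vy ← 0.73·5.946 = 4.341
Arc 6: start y=0.000, vy=4.341 → t=0.886, apex=0.961, x_land=60.356, impact vy=-4.341
  bounce: vy ← 0.73·4.341 = 3.169
Arc 7: start y=0.000, vy=3.169 → t=0.647, apex=0.512, x_land=63.292, impact vy=-3.169
  bounce: vy ← 0.73·3.169 = 2.313

1 4.136 22.370 18.776
2 3.120 11.921 32.938
3 2.277 6.353 43.277
4 1.662 3.385 50.824
5 1.214 1.804 56.334
6 0.886 0.961 60.356
7 0.647 0.512 63.292
final: 63.292 2.313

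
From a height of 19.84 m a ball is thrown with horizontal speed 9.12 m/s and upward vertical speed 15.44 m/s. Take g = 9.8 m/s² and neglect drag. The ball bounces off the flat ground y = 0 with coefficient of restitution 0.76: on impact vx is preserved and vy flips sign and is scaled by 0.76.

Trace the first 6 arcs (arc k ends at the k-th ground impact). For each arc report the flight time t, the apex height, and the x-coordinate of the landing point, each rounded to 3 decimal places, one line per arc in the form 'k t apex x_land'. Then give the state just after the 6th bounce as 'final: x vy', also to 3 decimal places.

Arc 1: start y=19.840, vy=15.440 → t=4.131, apex=32.003, x_land=37.676, impact vy=-25.045
  bounce: vy ← 0.76·25.045 = 19.034
Arc 2: start y=0.000, vy=19.034 → t=3.885, apex=18.485, x_land=73.103, impact vy=-19.034
  bounce: vy ← 0.76·19.034 = 14.466
Arc 3: start y=0.000, vy=14.466 → t=2.952, apex=10.677, x_land=100.028, impact vy=-14.466
  bounce: vy ← 0.76·14.466 = 10.994
Arc 4: start y=0.000, vy=10.994 → t=2.244, apex=6.167, x_land=120.490, impact vy=-10.994
  bounce: vy ← 0.76·10.994 = 8.356
Arc 5: start y=0.000, vy=8.356 → t=1.705, apex=3.562, x_land=136.042, impact vy=-8.356
  bounce: vy ← 0.76·8.356 = 6.350
Arc 6: start y=0.000, vy=6.350 → t=1.296, apex=2.057, x_land=147.861, impact vy=-6.350
  bounce: vy ← 0.76·6.350 = 4.826

1 4.131 32.003 37.676
2 3.885 18.485 73.103
3 2.952 10.677 100.028
4 2.244 6.167 120.490
5 1.705 3.562 136.042
6 1.296 2.057 147.861
final: 147.861 4.826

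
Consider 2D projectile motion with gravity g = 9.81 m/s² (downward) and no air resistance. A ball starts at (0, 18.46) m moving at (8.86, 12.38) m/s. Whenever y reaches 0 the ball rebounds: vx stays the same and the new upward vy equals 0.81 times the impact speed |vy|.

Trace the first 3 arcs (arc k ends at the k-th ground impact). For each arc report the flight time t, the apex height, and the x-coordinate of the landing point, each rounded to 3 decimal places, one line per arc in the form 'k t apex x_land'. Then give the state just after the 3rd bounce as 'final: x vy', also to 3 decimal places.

1 3.576 26.272 31.686
2 3.749 17.237 64.904
3 3.037 11.309 91.811
final: 91.811 12.066

Arc 1: start y=18.460, vy=12.380 → t=3.576, apex=26.272, x_land=31.686, impact vy=-22.704
  bounce: vy ← 0.81·22.704 = 18.390
Arc 2: start y=0.000, vy=18.390 → t=3.749, apex=17.237, x_land=64.904, impact vy=-18.390
  bounce: vy ← 0.81·18.390 = 14.896
Arc 3: start y=0.000, vy=14.896 → t=3.037, apex=11.309, x_land=91.811, impact vy=-14.896
  bounce: vy ← 0.81·14.896 = 12.066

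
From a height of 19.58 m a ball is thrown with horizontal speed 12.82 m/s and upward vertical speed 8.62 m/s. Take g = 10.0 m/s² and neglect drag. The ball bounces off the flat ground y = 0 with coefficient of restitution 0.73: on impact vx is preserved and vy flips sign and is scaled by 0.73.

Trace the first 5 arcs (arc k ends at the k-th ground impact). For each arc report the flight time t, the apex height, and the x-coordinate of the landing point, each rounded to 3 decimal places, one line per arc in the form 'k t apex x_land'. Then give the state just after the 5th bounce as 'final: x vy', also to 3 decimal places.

Arc 1: start y=19.580, vy=8.620 → t=3.020, apex=23.295, x_land=38.723, impact vy=-21.585
  bounce: vy ← 0.73·21.585 = 15.757
Arc 2: start y=0.000, vy=15.757 → t=3.151, apex=12.414, x_land=79.123, impact vy=-15.757
  bounce: vy ← 0.73·15.757 = 11.503
Arc 3: start y=0.000, vy=11.503 → t=2.301, apex=6.615, x_land=108.616, impact vy=-11.503
  bounce: vy ← 0.73·11.503 = 8.397
Arc 4: start y=0.000, vy=8.397 → t=1.679, apex=3.525, x_land=130.145, impact vy=-8.397
  bounce: vy ← 0.73·8.397 = 6.130
Arc 5: start y=0.000, vy=6.130 → t=1.226, apex=1.879, x_land=145.862, impact vy=-6.130
  bounce: vy ← 0.73·6.130 = 4.475

1 3.020 23.295 38.723
2 3.151 12.414 79.123
3 2.301 6.615 108.616
4 1.679 3.525 130.145
5 1.226 1.879 145.862
final: 145.862 4.475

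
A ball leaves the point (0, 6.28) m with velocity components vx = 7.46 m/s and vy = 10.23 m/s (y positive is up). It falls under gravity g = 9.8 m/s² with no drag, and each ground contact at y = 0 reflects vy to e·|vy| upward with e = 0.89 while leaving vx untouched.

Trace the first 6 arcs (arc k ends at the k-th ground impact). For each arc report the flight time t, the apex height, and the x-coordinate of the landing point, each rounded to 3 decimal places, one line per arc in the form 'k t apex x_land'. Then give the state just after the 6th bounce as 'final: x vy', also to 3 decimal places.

1 2.584 11.619 19.275
2 2.741 9.204 39.723
3 2.440 7.290 57.922
4 2.171 5.775 74.119
5 1.932 4.574 88.534
6 1.720 3.623 101.364
final: 101.364 7.500

Arc 1: start y=6.280, vy=10.230 → t=2.584, apex=11.619, x_land=19.275, impact vy=-15.091
  bounce: vy ← 0.89·15.091 = 13.431
Arc 2: start y=0.000, vy=13.431 → t=2.741, apex=9.204, x_land=39.723, impact vy=-13.431
  bounce: vy ← 0.89·13.431 = 11.954
Arc 3: start y=0.000, vy=11.954 → t=2.440, apex=7.290, x_land=57.922, impact vy=-11.954
  bounce: vy ← 0.89·11.954 = 10.639
Arc 4: start y=0.000, vy=10.639 → t=2.171, apex=5.775, x_land=74.119, impact vy=-10.639
  bounce: vy ← 0.89·10.639 = 9.468
Arc 5: start y=0.000, vy=9.468 → t=1.932, apex=4.574, x_land=88.534, impact vy=-9.468
  bounce: vy ← 0.89·9.468 = 8.427
Arc 6: start y=0.000, vy=8.427 → t=1.720, apex=3.623, x_land=101.364, impact vy=-8.427
  bounce: vy ← 0.89·8.427 = 7.500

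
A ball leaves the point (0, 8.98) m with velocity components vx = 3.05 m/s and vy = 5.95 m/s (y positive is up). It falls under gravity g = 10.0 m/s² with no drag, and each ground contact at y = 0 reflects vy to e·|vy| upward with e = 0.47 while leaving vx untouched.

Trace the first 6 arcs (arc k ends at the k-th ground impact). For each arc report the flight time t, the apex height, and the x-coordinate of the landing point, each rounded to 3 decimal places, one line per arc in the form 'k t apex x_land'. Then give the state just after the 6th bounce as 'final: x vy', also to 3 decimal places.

1 2.061 10.750 6.287
2 1.378 2.375 10.491
3 0.648 0.525 12.467
4 0.304 0.116 13.395
5 0.143 0.026 13.832
6 0.067 0.006 14.037
final: 14.037 0.158

Arc 1: start y=8.980, vy=5.950 → t=2.061, apex=10.750, x_land=6.287, impact vy=-14.663
  bounce: vy ← 0.47·14.663 = 6.892
Arc 2: start y=0.000, vy=6.892 → t=1.378, apex=2.375, x_land=10.491, impact vy=-6.892
  bounce: vy ← 0.47·6.892 = 3.239
Arc 3: start y=0.000, vy=3.239 → t=0.648, apex=0.525, x_land=12.467, impact vy=-3.239
  bounce: vy ← 0.47·3.239 = 1.522
Arc 4: start y=0.000, vy=1.522 → t=0.304, apex=0.116, x_land=13.395, impact vy=-1.522
  bounce: vy ← 0.47·1.522 = 0.716
Arc 5: start y=0.000, vy=0.716 → t=0.143, apex=0.026, x_land=13.832, impact vy=-0.716
  bounce: vy ← 0.47·0.716 = 0.336
Arc 6: start y=0.000, vy=0.336 → t=0.067, apex=0.006, x_land=14.037, impact vy=-0.336
  bounce: vy ← 0.47·0.336 = 0.158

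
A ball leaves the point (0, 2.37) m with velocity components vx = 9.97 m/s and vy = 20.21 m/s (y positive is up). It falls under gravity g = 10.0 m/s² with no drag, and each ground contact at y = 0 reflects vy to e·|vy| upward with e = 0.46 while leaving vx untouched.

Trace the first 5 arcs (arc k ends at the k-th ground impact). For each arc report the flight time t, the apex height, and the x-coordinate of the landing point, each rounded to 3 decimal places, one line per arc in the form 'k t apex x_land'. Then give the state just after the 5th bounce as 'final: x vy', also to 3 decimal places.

1 4.156 22.792 41.436
2 1.964 4.823 61.019
3 0.904 1.021 70.028
4 0.416 0.216 74.172
5 0.191 0.046 76.078
final: 76.078 0.440

Arc 1: start y=2.370, vy=20.210 → t=4.156, apex=22.792, x_land=41.436, impact vy=-21.351
  bounce: vy ← 0.46·21.351 = 9.821
Arc 2: start y=0.000, vy=9.821 → t=1.964, apex=4.823, x_land=61.019, impact vy=-9.821
  bounce: vy ← 0.46·9.821 = 4.518
Arc 3: start y=0.000, vy=4.518 → t=0.904, apex=1.021, x_land=70.028, impact vy=-4.518
  bounce: vy ← 0.46·4.518 = 2.078
Arc 4: start y=0.000, vy=2.078 → t=0.416, apex=0.216, x_land=74.172, impact vy=-2.078
  bounce: vy ← 0.46·2.078 = 0.956
Arc 5: start y=0.000, vy=0.956 → t=0.191, apex=0.046, x_land=76.078, impact vy=-0.956
  bounce: vy ← 0.46·0.956 = 0.440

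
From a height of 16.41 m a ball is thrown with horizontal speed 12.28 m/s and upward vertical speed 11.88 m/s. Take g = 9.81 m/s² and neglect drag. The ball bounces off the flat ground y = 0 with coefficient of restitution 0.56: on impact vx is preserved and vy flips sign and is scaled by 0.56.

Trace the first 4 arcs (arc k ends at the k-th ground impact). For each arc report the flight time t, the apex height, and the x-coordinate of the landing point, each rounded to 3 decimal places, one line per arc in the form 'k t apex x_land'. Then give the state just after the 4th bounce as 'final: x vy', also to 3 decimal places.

1 3.405 23.603 41.809
2 2.457 7.402 71.980
3 1.376 2.321 88.875
4 0.770 0.728 98.337
final: 98.337 2.116

Arc 1: start y=16.410, vy=11.880 → t=3.405, apex=23.603, x_land=41.809, impact vy=-21.520
  bounce: vy ← 0.56·21.520 = 12.051
Arc 2: start y=0.000, vy=12.051 → t=2.457, apex=7.402, x_land=71.980, impact vy=-12.051
  bounce: vy ← 0.56·12.051 = 6.749
Arc 3: start y=0.000, vy=6.749 → t=1.376, apex=2.321, x_land=88.875, impact vy=-6.749
  bounce: vy ← 0.56·6.749 = 3.779
Arc 4: start y=0.000, vy=3.779 → t=0.770, apex=0.728, x_land=98.337, impact vy=-3.779
  bounce: vy ← 0.56·3.779 = 2.116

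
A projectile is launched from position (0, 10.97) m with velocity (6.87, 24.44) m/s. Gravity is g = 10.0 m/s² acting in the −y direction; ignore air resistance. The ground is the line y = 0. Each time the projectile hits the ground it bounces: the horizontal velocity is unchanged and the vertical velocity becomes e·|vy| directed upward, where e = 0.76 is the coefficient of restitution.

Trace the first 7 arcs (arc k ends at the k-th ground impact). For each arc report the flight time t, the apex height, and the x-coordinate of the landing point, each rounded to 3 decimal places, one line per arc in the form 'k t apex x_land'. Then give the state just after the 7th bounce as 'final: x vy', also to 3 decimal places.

1 5.302 40.836 36.424
2 4.344 23.587 66.266
3 3.301 13.624 88.946
4 2.509 7.869 106.183
5 1.907 4.545 119.283
6 1.449 2.625 129.240
7 1.101 1.516 136.806
final: 136.806 4.185

Arc 1: start y=10.970, vy=24.440 → t=5.302, apex=40.836, x_land=36.424, impact vy=-28.578
  bounce: vy ← 0.76·28.578 = 21.719
Arc 2: start y=0.000, vy=21.719 → t=4.344, apex=23.587, x_land=66.266, impact vy=-21.719
  bounce: vy ← 0.76·21.719 = 16.507
Arc 3: start y=0.000, vy=16.507 → t=3.301, apex=13.624, x_land=88.946, impact vy=-16.507
  bounce: vy ← 0.76·16.507 = 12.545
Arc 4: start y=0.000, vy=12.545 → t=2.509, apex=7.869, x_land=106.183, impact vy=-12.545
  bounce: vy ← 0.76·12.545 = 9.534
Arc 5: start y=0.000, vy=9.534 → t=1.907, apex=4.545, x_land=119.283, impact vy=-9.534
  bounce: vy ← 0.76·9.534 = 7.246
Arc 6: start y=0.000, vy=7.246 → t=1.449, apex=2.625, x_land=129.240, impact vy=-7.246
  bounce: vy ← 0.76·7.246 = 5.507
Arc 7: start y=0.000, vy=5.507 → t=1.101, apex=1.516, x_land=136.806, impact vy=-5.507
  bounce: vy ← 0.76·5.507 = 4.185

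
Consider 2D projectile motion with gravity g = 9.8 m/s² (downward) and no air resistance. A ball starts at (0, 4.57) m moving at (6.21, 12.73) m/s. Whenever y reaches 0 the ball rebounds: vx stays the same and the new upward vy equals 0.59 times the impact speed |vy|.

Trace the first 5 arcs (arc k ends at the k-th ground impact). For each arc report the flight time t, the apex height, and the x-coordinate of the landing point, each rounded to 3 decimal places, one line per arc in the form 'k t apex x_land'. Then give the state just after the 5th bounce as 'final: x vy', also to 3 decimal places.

Arc 1: start y=4.570, vy=12.730 → t=2.918, apex=12.838, x_land=18.118, impact vy=-15.863
  bounce: vy ← 0.59·15.863 = 9.359
Arc 2: start y=0.000, vy=9.359 → t=1.910, apex=4.469, x_land=29.980, impact vy=-9.359
  bounce: vy ← 0.59·9.359 = 5.522
Arc 3: start y=0.000, vy=5.522 → t=1.127, apex=1.556, x_land=36.978, impact vy=-5.522
  bounce: vy ← 0.59·5.522 = 3.258
Arc 4: start y=0.000, vy=3.258 → t=0.665, apex=0.542, x_land=41.106, impact vy=-3.258
  bounce: vy ← 0.59·3.258 = 1.922
Arc 5: start y=0.000, vy=1.922 → t=0.392, apex=0.189, x_land=43.542, impact vy=-1.922
  bounce: vy ← 0.59·1.922 = 1.134

1 2.918 12.838 18.118
2 1.910 4.469 29.980
3 1.127 1.556 36.978
4 0.665 0.542 41.106
5 0.392 0.189 43.542
final: 43.542 1.134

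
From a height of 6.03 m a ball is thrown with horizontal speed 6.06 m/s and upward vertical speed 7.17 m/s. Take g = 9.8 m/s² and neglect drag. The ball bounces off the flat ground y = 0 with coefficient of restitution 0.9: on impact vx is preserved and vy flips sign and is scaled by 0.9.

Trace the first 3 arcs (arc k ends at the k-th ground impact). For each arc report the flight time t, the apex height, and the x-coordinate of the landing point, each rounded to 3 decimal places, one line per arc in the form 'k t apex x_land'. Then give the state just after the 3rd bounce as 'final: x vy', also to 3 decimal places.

1 2.061 8.653 12.487
2 2.392 7.009 26.982
3 2.153 5.677 40.028
final: 40.028 9.494

Arc 1: start y=6.030, vy=7.170 → t=2.061, apex=8.653, x_land=12.487, impact vy=-13.023
  bounce: vy ← 0.9·13.023 = 11.721
Arc 2: start y=0.000, vy=11.721 → t=2.392, apex=7.009, x_land=26.982, impact vy=-11.721
  bounce: vy ← 0.9·11.721 = 10.549
Arc 3: start y=0.000, vy=10.549 → t=2.153, apex=5.677, x_land=40.028, impact vy=-10.549
  bounce: vy ← 0.9·10.549 = 9.494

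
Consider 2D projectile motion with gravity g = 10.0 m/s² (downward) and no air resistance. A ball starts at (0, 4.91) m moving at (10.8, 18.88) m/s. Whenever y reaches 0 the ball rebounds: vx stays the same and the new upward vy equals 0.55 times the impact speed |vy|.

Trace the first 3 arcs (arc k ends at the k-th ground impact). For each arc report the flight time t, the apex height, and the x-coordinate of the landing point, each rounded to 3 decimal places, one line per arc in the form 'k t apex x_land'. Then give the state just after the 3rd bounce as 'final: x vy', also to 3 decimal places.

Arc 1: start y=4.910, vy=18.880 → t=4.020, apex=22.733, x_land=43.419, impact vy=-21.323
  bounce: vy ← 0.55·21.323 = 11.727
Arc 2: start y=0.000, vy=11.727 → t=2.345, apex=6.877, x_land=68.750, impact vy=-11.727
  bounce: vy ← 0.55·11.727 = 6.450
Arc 3: start y=0.000, vy=6.450 → t=1.290, apex=2.080, x_land=82.682, impact vy=-6.450
  bounce: vy ← 0.55·6.450 = 3.548

1 4.020 22.733 43.419
2 2.345 6.877 68.750
3 1.290 2.080 82.682
final: 82.682 3.548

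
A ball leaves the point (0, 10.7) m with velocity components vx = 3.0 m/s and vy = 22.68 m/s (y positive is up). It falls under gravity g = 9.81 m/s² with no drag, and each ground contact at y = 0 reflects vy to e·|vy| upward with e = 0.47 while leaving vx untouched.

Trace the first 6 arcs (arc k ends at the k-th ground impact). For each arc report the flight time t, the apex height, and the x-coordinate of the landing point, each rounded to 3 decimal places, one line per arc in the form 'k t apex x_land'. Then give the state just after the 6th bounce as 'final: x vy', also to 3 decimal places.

Arc 1: start y=10.700, vy=22.680 → t=5.055, apex=36.917, x_land=15.166, impact vy=-26.913
  bounce: vy ← 0.47·26.913 = 12.649
Arc 2: start y=0.000, vy=12.649 → t=2.579, apex=8.155, x_land=22.903, impact vy=-12.649
  bounce: vy ← 0.47·12.649 = 5.945
Arc 3: start y=0.000, vy=5.945 → t=1.212, apex=1.801, x_land=26.539, impact vy=-5.945
  bounce: vy ← 0.47·5.945 = 2.794
Arc 4: start y=0.000, vy=2.794 → t=0.570, apex=0.398, x_land=28.248, impact vy=-2.794
  bounce: vy ← 0.47·2.794 = 1.313
Arc 5: start y=0.000, vy=1.313 → t=0.268, apex=0.088, x_land=29.051, impact vy=-1.313
  bounce: vy ← 0.47·1.313 = 0.617
Arc 6: start y=0.000, vy=0.617 → t=0.126, apex=0.019, x_land=29.428, impact vy=-0.617
  bounce: vy ← 0.47·0.617 = 0.290

1 5.055 36.917 15.166
2 2.579 8.155 22.903
3 1.212 1.801 26.539
4 0.570 0.398 28.248
5 0.268 0.088 29.051
6 0.126 0.019 29.428
final: 29.428 0.290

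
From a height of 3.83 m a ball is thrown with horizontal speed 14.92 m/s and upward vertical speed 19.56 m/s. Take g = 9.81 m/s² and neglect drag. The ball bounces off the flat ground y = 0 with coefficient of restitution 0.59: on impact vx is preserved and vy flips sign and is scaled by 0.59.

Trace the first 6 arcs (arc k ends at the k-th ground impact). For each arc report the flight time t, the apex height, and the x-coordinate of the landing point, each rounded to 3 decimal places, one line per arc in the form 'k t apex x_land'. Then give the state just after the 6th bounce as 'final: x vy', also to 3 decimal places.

Arc 1: start y=3.830, vy=19.560 → t=4.175, apex=23.330, x_land=62.288, impact vy=-21.395
  bounce: vy ← 0.59·21.395 = 12.623
Arc 2: start y=0.000, vy=12.623 → t=2.573, apex=8.121, x_land=100.684, impact vy=-12.623
  bounce: vy ← 0.59·12.623 = 7.448
Arc 3: start y=0.000, vy=7.448 → t=1.518, apex=2.827, x_land=123.338, impact vy=-7.448
  bounce: vy ← 0.59·7.448 = 4.394
Arc 4: start y=0.000, vy=4.394 → t=0.896, apex=0.984, x_land=136.704, impact vy=-4.394
  bounce: vy ← 0.59·4.394 = 2.592
Arc 5: start y=0.000, vy=2.592 → t=0.529, apex=0.343, x_land=144.590, impact vy=-2.592
  bounce: vy ← 0.59·2.592 = 1.530
Arc 6: start y=0.000, vy=1.530 → t=0.312, apex=0.119, x_land=149.243, impact vy=-1.530
  bounce: vy ← 0.59·1.530 = 0.902

1 4.175 23.330 62.288
2 2.573 8.121 100.684
3 1.518 2.827 123.338
4 0.896 0.984 136.704
5 0.529 0.343 144.590
6 0.312 0.119 149.243
final: 149.243 0.902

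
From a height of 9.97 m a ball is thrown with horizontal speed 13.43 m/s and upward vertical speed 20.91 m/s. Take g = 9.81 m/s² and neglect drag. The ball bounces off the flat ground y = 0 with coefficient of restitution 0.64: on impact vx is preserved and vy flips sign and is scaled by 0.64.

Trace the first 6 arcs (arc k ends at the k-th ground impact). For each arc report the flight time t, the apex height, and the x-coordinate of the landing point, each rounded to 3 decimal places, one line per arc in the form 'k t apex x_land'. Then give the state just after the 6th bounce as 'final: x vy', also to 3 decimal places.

Arc 1: start y=9.970, vy=20.910 → t=4.696, apex=32.255, x_land=63.065, impact vy=-25.156
  bounce: vy ← 0.64·25.156 = 16.100
Arc 2: start y=0.000, vy=16.100 → t=3.282, apex=13.212, x_land=107.148, impact vy=-16.100
  bounce: vy ← 0.64·16.100 = 10.304
Arc 3: start y=0.000, vy=10.304 → t=2.101, apex=5.411, x_land=135.360, impact vy=-10.304
  bounce: vy ← 0.64·10.304 = 6.595
Arc 4: start y=0.000, vy=6.595 → t=1.344, apex=2.217, x_land=153.416, impact vy=-6.595
  bounce: vy ← 0.64·6.595 = 4.221
Arc 5: start y=0.000, vy=4.221 → t=0.860, apex=0.908, x_land=164.972, impact vy=-4.221
  bounce: vy ← 0.64·4.221 = 2.701
Arc 6: start y=0.000, vy=2.701 → t=0.551, apex=0.372, x_land=172.368, impact vy=-2.701
  bounce: vy ← 0.64·2.701 = 1.729

1 4.696 32.255 63.065
2 3.282 13.212 107.148
3 2.101 5.411 135.360
4 1.344 2.217 153.416
5 0.860 0.908 164.972
6 0.551 0.372 172.368
final: 172.368 1.729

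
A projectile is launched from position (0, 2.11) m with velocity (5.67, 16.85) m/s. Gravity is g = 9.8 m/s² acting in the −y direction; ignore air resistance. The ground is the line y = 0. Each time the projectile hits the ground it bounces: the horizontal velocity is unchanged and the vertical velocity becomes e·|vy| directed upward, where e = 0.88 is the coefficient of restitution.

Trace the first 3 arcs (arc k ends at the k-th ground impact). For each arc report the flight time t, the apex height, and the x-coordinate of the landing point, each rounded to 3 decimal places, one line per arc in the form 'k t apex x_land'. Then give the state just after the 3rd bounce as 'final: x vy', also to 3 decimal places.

1 3.560 16.596 20.184
2 3.239 12.852 38.549
3 2.850 9.952 54.710
final: 54.710 12.291

Arc 1: start y=2.110, vy=16.850 → t=3.560, apex=16.596, x_land=20.184, impact vy=-18.035
  bounce: vy ← 0.88·18.035 = 15.871
Arc 2: start y=0.000, vy=15.871 → t=3.239, apex=12.852, x_land=38.549, impact vy=-15.871
  bounce: vy ← 0.88·15.871 = 13.967
Arc 3: start y=0.000, vy=13.967 → t=2.850, apex=9.952, x_land=54.710, impact vy=-13.967
  bounce: vy ← 0.88·13.967 = 12.291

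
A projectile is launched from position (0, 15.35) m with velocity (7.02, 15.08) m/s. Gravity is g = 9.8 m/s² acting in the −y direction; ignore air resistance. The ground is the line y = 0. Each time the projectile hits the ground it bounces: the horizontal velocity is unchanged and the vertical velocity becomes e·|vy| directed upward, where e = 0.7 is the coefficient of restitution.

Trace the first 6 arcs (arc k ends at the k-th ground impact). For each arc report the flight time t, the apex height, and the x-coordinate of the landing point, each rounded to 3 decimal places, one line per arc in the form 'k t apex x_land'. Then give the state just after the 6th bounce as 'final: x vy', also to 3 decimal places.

Arc 1: start y=15.350, vy=15.080 → t=3.884, apex=26.952, x_land=27.266, impact vy=-22.984
  bounce: vy ← 0.7·22.984 = 16.089
Arc 2: start y=0.000, vy=16.089 → t=3.283, apex=13.207, x_land=50.316, impact vy=-16.089
  bounce: vy ← 0.7·16.089 = 11.262
Arc 3: start y=0.000, vy=11.262 → t=2.298, apex=6.471, x_land=66.451, impact vy=-11.262
  bounce: vy ← 0.7·11.262 = 7.884
Arc 4: start y=0.000, vy=7.884 → t=1.609, apex=3.171, x_land=77.745, impact vy=-7.884
  bounce: vy ← 0.7·7.884 = 5.518
Arc 5: start y=0.000, vy=5.518 → t=1.126, apex=1.554, x_land=85.651, impact vy=-5.518
  bounce: vy ← 0.7·5.518 = 3.863
Arc 6: start y=0.000, vy=3.863 → t=0.788, apex=0.761, x_land=91.185, impact vy=-3.863
  bounce: vy ← 0.7·3.863 = 2.704

1 3.884 26.952 27.266
2 3.283 13.207 50.316
3 2.298 6.471 66.451
4 1.609 3.171 77.745
5 1.126 1.554 85.651
6 0.788 0.761 91.185
final: 91.185 2.704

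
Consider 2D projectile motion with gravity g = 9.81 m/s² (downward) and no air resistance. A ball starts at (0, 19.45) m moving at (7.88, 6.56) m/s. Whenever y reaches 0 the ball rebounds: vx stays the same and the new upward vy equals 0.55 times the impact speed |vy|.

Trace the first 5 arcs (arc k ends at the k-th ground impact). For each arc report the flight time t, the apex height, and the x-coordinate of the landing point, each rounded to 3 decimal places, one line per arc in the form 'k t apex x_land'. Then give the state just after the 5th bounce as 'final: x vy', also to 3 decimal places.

Arc 1: start y=19.450, vy=6.560 → t=2.769, apex=21.643, x_land=21.822, impact vy=-20.607
  bounce: vy ← 0.55·20.607 = 11.334
Arc 2: start y=0.000, vy=11.334 → t=2.311, apex=6.547, x_land=40.030, impact vy=-11.334
  bounce: vy ← 0.55·11.334 = 6.234
Arc 3: start y=0.000, vy=6.234 → t=1.271, apex=1.981, x_land=50.044, impact vy=-6.234
  bounce: vy ← 0.55·6.234 = 3.428
Arc 4: start y=0.000, vy=3.428 → t=0.699, apex=0.599, x_land=55.552, impact vy=-3.428
  bounce: vy ← 0.55·3.428 = 1.886
Arc 5: start y=0.000, vy=1.886 → t=0.384, apex=0.181, x_land=58.582, impact vy=-1.886
  bounce: vy ← 0.55·1.886 = 1.037

1 2.769 21.643 21.822
2 2.311 6.547 40.030
3 1.271 1.981 50.044
4 0.699 0.599 55.552
5 0.384 0.181 58.582
final: 58.582 1.037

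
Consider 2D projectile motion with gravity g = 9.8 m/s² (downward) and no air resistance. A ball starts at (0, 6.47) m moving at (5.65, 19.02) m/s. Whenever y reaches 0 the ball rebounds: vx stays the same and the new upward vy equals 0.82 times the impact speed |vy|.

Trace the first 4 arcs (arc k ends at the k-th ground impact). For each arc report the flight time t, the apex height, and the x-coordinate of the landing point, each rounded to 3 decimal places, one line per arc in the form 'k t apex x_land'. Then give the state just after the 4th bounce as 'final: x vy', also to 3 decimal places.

1 4.196 24.927 23.709
2 3.699 16.761 44.608
3 3.033 11.270 61.746
4 2.487 7.578 75.798
final: 75.798 9.994

Arc 1: start y=6.470, vy=19.020 → t=4.196, apex=24.927, x_land=23.709, impact vy=-22.104
  bounce: vy ← 0.82·22.104 = 18.125
Arc 2: start y=0.000, vy=18.125 → t=3.699, apex=16.761, x_land=44.608, impact vy=-18.125
  bounce: vy ← 0.82·18.125 = 14.863
Arc 3: start y=0.000, vy=14.863 → t=3.033, apex=11.270, x_land=61.746, impact vy=-14.863
  bounce: vy ← 0.82·14.863 = 12.187
Arc 4: start y=0.000, vy=12.187 → t=2.487, apex=7.578, x_land=75.798, impact vy=-12.187
  bounce: vy ← 0.82·12.187 = 9.994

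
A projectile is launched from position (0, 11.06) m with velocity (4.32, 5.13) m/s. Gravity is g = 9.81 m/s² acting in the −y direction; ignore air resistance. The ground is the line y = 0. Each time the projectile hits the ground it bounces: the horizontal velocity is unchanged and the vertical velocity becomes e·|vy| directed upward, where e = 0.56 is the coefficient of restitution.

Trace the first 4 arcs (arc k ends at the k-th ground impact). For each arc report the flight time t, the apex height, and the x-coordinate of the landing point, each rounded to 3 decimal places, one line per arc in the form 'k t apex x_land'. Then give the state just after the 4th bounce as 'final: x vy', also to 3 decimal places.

Arc 1: start y=11.060, vy=5.130 → t=2.113, apex=12.401, x_land=9.128, impact vy=-15.599
  bounce: vy ← 0.56·15.599 = 8.735
Arc 2: start y=0.000, vy=8.735 → t=1.781, apex=3.889, x_land=16.822, impact vy=-8.735
  bounce: vy ← 0.56·8.735 = 4.892
Arc 3: start y=0.000, vy=4.892 → t=0.997, apex=1.220, x_land=21.130, impact vy=-4.892
  bounce: vy ← 0.56·4.892 = 2.739
Arc 4: start y=0.000, vy=2.739 → t=0.558, apex=0.382, x_land=23.542, impact vy=-2.739
  bounce: vy ← 0.56·2.739 = 1.534

1 2.113 12.401 9.128
2 1.781 3.889 16.822
3 0.997 1.220 21.130
4 0.558 0.382 23.542
final: 23.542 1.534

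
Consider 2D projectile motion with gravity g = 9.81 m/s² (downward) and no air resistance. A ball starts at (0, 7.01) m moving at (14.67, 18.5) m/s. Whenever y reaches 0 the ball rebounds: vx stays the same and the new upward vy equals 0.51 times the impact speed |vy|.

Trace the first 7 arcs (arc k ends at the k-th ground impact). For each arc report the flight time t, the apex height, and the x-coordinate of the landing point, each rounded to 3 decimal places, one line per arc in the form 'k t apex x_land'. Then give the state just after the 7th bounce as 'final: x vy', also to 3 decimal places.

Arc 1: start y=7.010, vy=18.500 → t=4.119, apex=24.454, x_land=60.421, impact vy=-21.904
  bounce: vy ← 0.51·21.904 = 11.171
Arc 2: start y=0.000, vy=11.171 → t=2.277, apex=6.360, x_land=93.831, impact vy=-11.171
  bounce: vy ← 0.51·11.171 = 5.697
Arc 3: start y=0.000, vy=5.697 → t=1.162, apex=1.654, x_land=110.871, impact vy=-5.697
  bounce: vy ← 0.51·5.697 = 2.906
Arc 4: start y=0.000, vy=2.906 → t=0.592, apex=0.430, x_land=119.561, impact vy=-2.906
  bounce: vy ← 0.51·2.906 = 1.482
Arc 5: start y=0.000, vy=1.482 → t=0.302, apex=0.112, x_land=123.993, impact vy=-1.482
  bounce: vy ← 0.51·1.482 = 0.756
Arc 6: start y=0.000, vy=0.756 → t=0.154, apex=0.029, x_land=126.253, impact vy=-0.756
  bounce: vy ← 0.51·0.756 = 0.385
Arc 7: start y=0.000, vy=0.385 → t=0.079, apex=0.008, x_land=127.406, impact vy=-0.385
  bounce: vy ← 0.51·0.385 = 0.197

1 4.119 24.454 60.421
2 2.277 6.360 93.831
3 1.162 1.654 110.871
4 0.592 0.430 119.561
5 0.302 0.112 123.993
6 0.154 0.029 126.253
7 0.079 0.008 127.406
final: 127.406 0.197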